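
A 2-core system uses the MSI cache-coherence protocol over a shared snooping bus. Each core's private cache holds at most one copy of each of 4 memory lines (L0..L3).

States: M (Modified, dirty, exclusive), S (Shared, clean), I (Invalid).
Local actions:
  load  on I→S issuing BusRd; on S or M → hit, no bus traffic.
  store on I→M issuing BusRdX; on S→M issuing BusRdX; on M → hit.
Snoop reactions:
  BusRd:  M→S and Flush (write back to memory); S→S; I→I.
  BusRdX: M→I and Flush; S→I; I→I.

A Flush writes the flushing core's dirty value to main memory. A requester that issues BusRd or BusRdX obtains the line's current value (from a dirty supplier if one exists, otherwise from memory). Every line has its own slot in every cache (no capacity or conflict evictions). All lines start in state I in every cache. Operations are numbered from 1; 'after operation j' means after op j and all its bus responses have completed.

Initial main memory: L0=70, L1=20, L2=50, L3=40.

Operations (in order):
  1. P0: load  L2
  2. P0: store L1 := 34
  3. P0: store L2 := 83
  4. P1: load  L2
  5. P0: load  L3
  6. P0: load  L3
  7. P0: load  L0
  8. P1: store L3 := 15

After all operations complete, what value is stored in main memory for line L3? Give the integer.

memory[L3] = 40

step 1: P0: load  L2  ⟶  SI  (L2)  txn=BusRd  M[L2]=50
step 2: P0: store L1 := 34  ⟶  MI  (L1)  txn=BusRdX  M[L1]=20
step 3: P0: store L2 := 83  ⟶  MI  (L2)  txn=BusRdX  M[L2]=50
step 4: P1: load  L2  ⟶  SS  (L2)  txn=BusRd+Flush  M[L2]=83
step 5: P0: load  L3  ⟶  SI  (L3)  txn=BusRd  M[L3]=40
step 6: P0: load  L3  ⟶  SI  (L3)  txn=∅  M[L3]=40
step 7: P0: load  L0  ⟶  SI  (L0)  txn=BusRd  M[L0]=70
step 8: P1: store L3 := 15  ⟶  IM  (L3)  txn=BusRdX  M[L3]=40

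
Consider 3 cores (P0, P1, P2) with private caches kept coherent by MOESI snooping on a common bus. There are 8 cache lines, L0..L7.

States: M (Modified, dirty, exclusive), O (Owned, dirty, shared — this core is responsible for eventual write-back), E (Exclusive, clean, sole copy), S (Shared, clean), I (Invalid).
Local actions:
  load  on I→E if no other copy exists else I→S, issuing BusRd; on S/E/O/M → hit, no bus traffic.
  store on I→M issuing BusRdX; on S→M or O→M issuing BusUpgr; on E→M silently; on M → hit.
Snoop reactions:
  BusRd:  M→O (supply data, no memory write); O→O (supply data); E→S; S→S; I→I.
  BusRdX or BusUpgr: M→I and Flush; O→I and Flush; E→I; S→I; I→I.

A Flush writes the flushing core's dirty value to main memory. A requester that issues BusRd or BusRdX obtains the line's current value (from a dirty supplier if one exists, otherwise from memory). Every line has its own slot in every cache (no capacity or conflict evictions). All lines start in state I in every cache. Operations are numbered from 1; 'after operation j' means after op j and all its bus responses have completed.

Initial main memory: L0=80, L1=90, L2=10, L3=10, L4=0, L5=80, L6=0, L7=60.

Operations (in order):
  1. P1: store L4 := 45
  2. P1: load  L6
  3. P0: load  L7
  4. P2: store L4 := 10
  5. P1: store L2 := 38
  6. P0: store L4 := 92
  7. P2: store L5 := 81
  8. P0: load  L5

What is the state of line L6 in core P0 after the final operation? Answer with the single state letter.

state = I

  op1 P1: store L4 := 45 → I/M/I on L4; bus BusRdX; mem=0
  op2 P1: load  L6 → I/E/I on L6; bus BusRd; mem=0
  op3 P0: load  L7 → E/I/I on L7; bus BusRd; mem=60
  op4 P2: store L4 := 10 → I/I/M on L4; bus BusRdX Flush; mem=45
  op5 P1: store L2 := 38 → I/M/I on L2; bus BusRdX; mem=10
  op6 P0: store L4 := 92 → M/I/I on L4; bus BusRdX Flush; mem=10
  op7 P2: store L5 := 81 → I/I/M on L5; bus BusRdX; mem=80
  op8 P0: load  L5 → S/I/O on L5; bus BusRd; mem=80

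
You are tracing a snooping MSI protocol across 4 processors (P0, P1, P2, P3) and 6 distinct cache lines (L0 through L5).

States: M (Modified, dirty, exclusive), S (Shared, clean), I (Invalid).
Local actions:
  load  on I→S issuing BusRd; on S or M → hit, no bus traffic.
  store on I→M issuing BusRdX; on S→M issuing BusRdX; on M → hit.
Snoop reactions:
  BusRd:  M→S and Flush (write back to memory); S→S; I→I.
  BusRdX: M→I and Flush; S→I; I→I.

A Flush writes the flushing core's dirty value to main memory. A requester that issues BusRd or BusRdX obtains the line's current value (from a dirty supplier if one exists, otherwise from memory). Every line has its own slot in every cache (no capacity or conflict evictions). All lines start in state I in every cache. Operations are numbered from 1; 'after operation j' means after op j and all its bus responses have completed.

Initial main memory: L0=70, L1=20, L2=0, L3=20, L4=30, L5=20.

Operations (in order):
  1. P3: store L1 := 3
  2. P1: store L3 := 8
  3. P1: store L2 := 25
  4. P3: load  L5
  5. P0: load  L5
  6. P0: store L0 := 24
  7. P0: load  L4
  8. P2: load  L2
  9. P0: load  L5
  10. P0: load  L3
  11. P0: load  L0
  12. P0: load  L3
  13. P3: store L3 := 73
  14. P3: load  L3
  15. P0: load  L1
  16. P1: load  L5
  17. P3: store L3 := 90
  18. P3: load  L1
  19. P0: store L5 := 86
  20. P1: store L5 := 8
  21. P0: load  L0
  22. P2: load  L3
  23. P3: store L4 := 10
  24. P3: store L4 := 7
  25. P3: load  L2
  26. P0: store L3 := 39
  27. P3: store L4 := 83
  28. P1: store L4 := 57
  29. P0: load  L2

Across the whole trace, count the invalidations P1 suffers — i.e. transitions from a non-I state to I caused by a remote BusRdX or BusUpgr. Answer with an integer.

invalidations = 2

[1] P3: store L1 := 3 | P0:I, P1:I, P2:I, P3:M(3) | bus: BusRdX
[2] P1: store L3 := 8 | P0:I, P1:M(8), P2:I, P3:I | bus: BusRdX
[3] P1: store L2 := 25 | P0:I, P1:M(25), P2:I, P3:I | bus: BusRdX
[4] P3: load  L5 | P0:I, P1:I, P2:I, P3:S(20) | bus: BusRd
[5] P0: load  L5 | P0:S(20), P1:I, P2:I, P3:S(20) | bus: BusRd
[6] P0: store L0 := 24 | P0:M(24), P1:I, P2:I, P3:I | bus: BusRdX
[7] P0: load  L4 | P0:S(30), P1:I, P2:I, P3:I | bus: BusRd
[8] P2: load  L2 | P0:I, P1:S(25), P2:S(25), P3:I | bus: BusRd,Flush
[9] P0: load  L5 | P0:S(20), P1:I, P2:I, P3:S(20) | bus: none
[10] P0: load  L3 | P0:S(8), P1:S(8), P2:I, P3:I | bus: BusRd,Flush
[11] P0: load  L0 | P0:M(24), P1:I, P2:I, P3:I | bus: none
[12] P0: load  L3 | P0:S(8), P1:S(8), P2:I, P3:I | bus: none
[13] P3: store L3 := 73 | P0:I, P1:I, P2:I, P3:M(73) | bus: BusRdX
[14] P3: load  L3 | P0:I, P1:I, P2:I, P3:M(73) | bus: none
[15] P0: load  L1 | P0:S(3), P1:I, P2:I, P3:S(3) | bus: BusRd,Flush
[16] P1: load  L5 | P0:S(20), P1:S(20), P2:I, P3:S(20) | bus: BusRd
[17] P3: store L3 := 90 | P0:I, P1:I, P2:I, P3:M(90) | bus: none
[18] P3: load  L1 | P0:S(3), P1:I, P2:I, P3:S(3) | bus: none
[19] P0: store L5 := 86 | P0:M(86), P1:I, P2:I, P3:I | bus: BusRdX
[20] P1: store L5 := 8 | P0:I, P1:M(8), P2:I, P3:I | bus: BusRdX,Flush
[21] P0: load  L0 | P0:M(24), P1:I, P2:I, P3:I | bus: none
[22] P2: load  L3 | P0:I, P1:I, P2:S(90), P3:S(90) | bus: BusRd,Flush
[23] P3: store L4 := 10 | P0:I, P1:I, P2:I, P3:M(10) | bus: BusRdX
[24] P3: store L4 := 7 | P0:I, P1:I, P2:I, P3:M(7) | bus: none
[25] P3: load  L2 | P0:I, P1:S(25), P2:S(25), P3:S(25) | bus: BusRd
[26] P0: store L3 := 39 | P0:M(39), P1:I, P2:I, P3:I | bus: BusRdX
[27] P3: store L4 := 83 | P0:I, P1:I, P2:I, P3:M(83) | bus: none
[28] P1: store L4 := 57 | P0:I, P1:M(57), P2:I, P3:I | bus: BusRdX,Flush
[29] P0: load  L2 | P0:S(25), P1:S(25), P2:S(25), P3:S(25) | bus: BusRd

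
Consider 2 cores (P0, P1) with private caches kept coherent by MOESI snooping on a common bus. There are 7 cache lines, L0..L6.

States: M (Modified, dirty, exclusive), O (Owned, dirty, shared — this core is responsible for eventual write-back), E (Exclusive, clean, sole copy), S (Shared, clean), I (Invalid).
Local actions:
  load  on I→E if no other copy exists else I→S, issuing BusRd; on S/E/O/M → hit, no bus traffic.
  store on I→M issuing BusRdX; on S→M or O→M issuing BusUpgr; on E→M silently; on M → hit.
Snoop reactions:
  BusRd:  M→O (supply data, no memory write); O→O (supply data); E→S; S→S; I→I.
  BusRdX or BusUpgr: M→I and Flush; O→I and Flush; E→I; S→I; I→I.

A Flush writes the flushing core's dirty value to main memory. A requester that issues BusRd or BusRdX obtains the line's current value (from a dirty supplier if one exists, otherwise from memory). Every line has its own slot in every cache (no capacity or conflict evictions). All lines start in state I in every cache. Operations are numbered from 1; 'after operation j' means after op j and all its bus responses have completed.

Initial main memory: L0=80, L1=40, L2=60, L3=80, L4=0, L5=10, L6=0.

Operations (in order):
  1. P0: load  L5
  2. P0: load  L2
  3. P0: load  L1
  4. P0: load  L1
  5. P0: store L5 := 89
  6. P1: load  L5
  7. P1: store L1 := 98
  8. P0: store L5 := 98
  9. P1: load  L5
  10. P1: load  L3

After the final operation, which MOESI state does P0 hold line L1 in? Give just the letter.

step 1: P0: load  L5  ⟶  EI  (L5)  txn=BusRd  M[L5]=10
step 2: P0: load  L2  ⟶  EI  (L2)  txn=BusRd  M[L2]=60
step 3: P0: load  L1  ⟶  EI  (L1)  txn=BusRd  M[L1]=40
step 4: P0: load  L1  ⟶  EI  (L1)  txn=∅  M[L1]=40
step 5: P0: store L5 := 89  ⟶  MI  (L5)  txn=∅  M[L5]=10
step 6: P1: load  L5  ⟶  OS  (L5)  txn=BusRd  M[L5]=10
step 7: P1: store L1 := 98  ⟶  IM  (L1)  txn=BusRdX  M[L1]=40
step 8: P0: store L5 := 98  ⟶  MI  (L5)  txn=BusUpgr  M[L5]=10
step 9: P1: load  L5  ⟶  OS  (L5)  txn=BusRd  M[L5]=10
step 10: P1: load  L3  ⟶  IE  (L3)  txn=BusRd  M[L3]=80

state = I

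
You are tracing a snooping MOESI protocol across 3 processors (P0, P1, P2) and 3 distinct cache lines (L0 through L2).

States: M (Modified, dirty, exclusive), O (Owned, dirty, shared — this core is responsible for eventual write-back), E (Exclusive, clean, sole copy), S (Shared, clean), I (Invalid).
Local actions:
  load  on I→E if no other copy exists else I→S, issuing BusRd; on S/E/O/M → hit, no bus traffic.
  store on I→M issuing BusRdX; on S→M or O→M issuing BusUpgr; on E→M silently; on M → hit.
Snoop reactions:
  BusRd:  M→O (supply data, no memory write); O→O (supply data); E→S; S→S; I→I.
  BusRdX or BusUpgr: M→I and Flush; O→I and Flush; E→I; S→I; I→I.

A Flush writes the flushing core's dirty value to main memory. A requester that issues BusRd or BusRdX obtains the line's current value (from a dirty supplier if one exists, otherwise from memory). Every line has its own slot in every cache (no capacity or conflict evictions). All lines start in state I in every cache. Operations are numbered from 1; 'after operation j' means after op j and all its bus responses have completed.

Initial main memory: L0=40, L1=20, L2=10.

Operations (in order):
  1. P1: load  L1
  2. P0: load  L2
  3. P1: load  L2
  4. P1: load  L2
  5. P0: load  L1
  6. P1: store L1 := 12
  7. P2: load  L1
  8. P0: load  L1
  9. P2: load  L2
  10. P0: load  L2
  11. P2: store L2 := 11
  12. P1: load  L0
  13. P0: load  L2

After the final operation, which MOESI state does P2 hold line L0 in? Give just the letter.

state = I

step 1: P1: load  L1  ⟶  IEI  (L1)  txn=BusRd  M[L1]=20
step 2: P0: load  L2  ⟶  EII  (L2)  txn=BusRd  M[L2]=10
step 3: P1: load  L2  ⟶  SSI  (L2)  txn=BusRd  M[L2]=10
step 4: P1: load  L2  ⟶  SSI  (L2)  txn=∅  M[L2]=10
step 5: P0: load  L1  ⟶  SSI  (L1)  txn=BusRd  M[L1]=20
step 6: P1: store L1 := 12  ⟶  IMI  (L1)  txn=BusUpgr  M[L1]=20
step 7: P2: load  L1  ⟶  IOS  (L1)  txn=BusRd  M[L1]=20
step 8: P0: load  L1  ⟶  SOS  (L1)  txn=BusRd  M[L1]=20
step 9: P2: load  L2  ⟶  SSS  (L2)  txn=BusRd  M[L2]=10
step 10: P0: load  L2  ⟶  SSS  (L2)  txn=∅  M[L2]=10
step 11: P2: store L2 := 11  ⟶  IIM  (L2)  txn=BusUpgr  M[L2]=10
step 12: P1: load  L0  ⟶  IEI  (L0)  txn=BusRd  M[L0]=40
step 13: P0: load  L2  ⟶  SIO  (L2)  txn=BusRd  M[L2]=10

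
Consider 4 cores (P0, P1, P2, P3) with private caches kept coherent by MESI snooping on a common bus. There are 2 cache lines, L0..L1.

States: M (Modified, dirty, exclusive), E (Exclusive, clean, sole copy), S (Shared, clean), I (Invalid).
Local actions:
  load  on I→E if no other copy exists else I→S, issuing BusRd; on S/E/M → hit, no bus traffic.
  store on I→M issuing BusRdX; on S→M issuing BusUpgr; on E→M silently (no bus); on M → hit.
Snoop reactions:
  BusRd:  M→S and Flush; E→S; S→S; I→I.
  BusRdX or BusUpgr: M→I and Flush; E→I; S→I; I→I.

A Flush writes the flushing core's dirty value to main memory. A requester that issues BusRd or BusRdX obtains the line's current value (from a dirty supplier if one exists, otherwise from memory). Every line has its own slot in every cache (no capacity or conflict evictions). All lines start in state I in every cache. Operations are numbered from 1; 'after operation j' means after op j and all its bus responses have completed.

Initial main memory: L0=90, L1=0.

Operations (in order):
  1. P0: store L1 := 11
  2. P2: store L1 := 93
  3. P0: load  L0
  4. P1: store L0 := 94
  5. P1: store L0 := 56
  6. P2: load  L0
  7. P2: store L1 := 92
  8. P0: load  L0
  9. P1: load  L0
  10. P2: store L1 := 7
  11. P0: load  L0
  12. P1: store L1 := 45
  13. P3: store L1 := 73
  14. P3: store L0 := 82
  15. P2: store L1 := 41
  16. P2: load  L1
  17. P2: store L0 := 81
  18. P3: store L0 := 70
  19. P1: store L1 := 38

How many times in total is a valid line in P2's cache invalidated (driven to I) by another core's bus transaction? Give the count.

[1] P0: store L1 := 11 | P0:M(11), P1:I, P2:I, P3:I | bus: BusRdX
[2] P2: store L1 := 93 | P0:I, P1:I, P2:M(93), P3:I | bus: BusRdX,Flush
[3] P0: load  L0 | P0:E(90), P1:I, P2:I, P3:I | bus: BusRd
[4] P1: store L0 := 94 | P0:I, P1:M(94), P2:I, P3:I | bus: BusRdX
[5] P1: store L0 := 56 | P0:I, P1:M(56), P2:I, P3:I | bus: none
[6] P2: load  L0 | P0:I, P1:S(56), P2:S(56), P3:I | bus: BusRd,Flush
[7] P2: store L1 := 92 | P0:I, P1:I, P2:M(92), P3:I | bus: none
[8] P0: load  L0 | P0:S(56), P1:S(56), P2:S(56), P3:I | bus: BusRd
[9] P1: load  L0 | P0:S(56), P1:S(56), P2:S(56), P3:I | bus: none
[10] P2: store L1 := 7 | P0:I, P1:I, P2:M(7), P3:I | bus: none
[11] P0: load  L0 | P0:S(56), P1:S(56), P2:S(56), P3:I | bus: none
[12] P1: store L1 := 45 | P0:I, P1:M(45), P2:I, P3:I | bus: BusRdX,Flush
[13] P3: store L1 := 73 | P0:I, P1:I, P2:I, P3:M(73) | bus: BusRdX,Flush
[14] P3: store L0 := 82 | P0:I, P1:I, P2:I, P3:M(82) | bus: BusRdX
[15] P2: store L1 := 41 | P0:I, P1:I, P2:M(41), P3:I | bus: BusRdX,Flush
[16] P2: load  L1 | P0:I, P1:I, P2:M(41), P3:I | bus: none
[17] P2: store L0 := 81 | P0:I, P1:I, P2:M(81), P3:I | bus: BusRdX,Flush
[18] P3: store L0 := 70 | P0:I, P1:I, P2:I, P3:M(70) | bus: BusRdX,Flush
[19] P1: store L1 := 38 | P0:I, P1:M(38), P2:I, P3:I | bus: BusRdX,Flush

invalidations = 4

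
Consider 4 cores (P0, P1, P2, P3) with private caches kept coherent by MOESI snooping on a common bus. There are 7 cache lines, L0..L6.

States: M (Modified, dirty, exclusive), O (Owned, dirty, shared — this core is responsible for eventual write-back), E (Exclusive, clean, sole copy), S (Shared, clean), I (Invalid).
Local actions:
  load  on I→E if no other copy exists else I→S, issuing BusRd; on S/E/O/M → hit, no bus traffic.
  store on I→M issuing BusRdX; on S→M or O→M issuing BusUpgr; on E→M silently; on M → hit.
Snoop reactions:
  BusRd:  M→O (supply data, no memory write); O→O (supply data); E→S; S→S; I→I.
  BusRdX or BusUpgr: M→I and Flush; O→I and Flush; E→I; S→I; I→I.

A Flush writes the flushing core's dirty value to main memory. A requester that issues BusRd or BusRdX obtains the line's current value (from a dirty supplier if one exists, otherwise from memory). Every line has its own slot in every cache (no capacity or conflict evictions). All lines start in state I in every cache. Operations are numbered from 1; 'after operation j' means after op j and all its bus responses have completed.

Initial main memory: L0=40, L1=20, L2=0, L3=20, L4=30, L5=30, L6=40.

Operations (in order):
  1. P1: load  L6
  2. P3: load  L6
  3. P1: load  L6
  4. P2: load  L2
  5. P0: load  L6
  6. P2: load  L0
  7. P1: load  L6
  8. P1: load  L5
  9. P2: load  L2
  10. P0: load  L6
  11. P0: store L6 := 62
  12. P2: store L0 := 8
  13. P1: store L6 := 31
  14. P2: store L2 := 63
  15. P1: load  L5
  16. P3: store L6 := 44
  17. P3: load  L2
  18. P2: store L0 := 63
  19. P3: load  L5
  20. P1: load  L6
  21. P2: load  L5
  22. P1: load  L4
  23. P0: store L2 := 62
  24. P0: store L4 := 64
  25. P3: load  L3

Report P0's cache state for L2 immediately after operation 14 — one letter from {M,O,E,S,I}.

state = I

step 1: P1: load  L6  ⟶  IEII  (L6)  txn=BusRd  M[L6]=40
step 2: P3: load  L6  ⟶  ISIS  (L6)  txn=BusRd  M[L6]=40
step 3: P1: load  L6  ⟶  ISIS  (L6)  txn=∅  M[L6]=40
step 4: P2: load  L2  ⟶  IIEI  (L2)  txn=BusRd  M[L2]=0
step 5: P0: load  L6  ⟶  SSIS  (L6)  txn=BusRd  M[L6]=40
step 6: P2: load  L0  ⟶  IIEI  (L0)  txn=BusRd  M[L0]=40
step 7: P1: load  L6  ⟶  SSIS  (L6)  txn=∅  M[L6]=40
step 8: P1: load  L5  ⟶  IEII  (L5)  txn=BusRd  M[L5]=30
step 9: P2: load  L2  ⟶  IIEI  (L2)  txn=∅  M[L2]=0
step 10: P0: load  L6  ⟶  SSIS  (L6)  txn=∅  M[L6]=40
step 11: P0: store L6 := 62  ⟶  MIII  (L6)  txn=BusUpgr  M[L6]=40
step 12: P2: store L0 := 8  ⟶  IIMI  (L0)  txn=∅  M[L0]=40
step 13: P1: store L6 := 31  ⟶  IMII  (L6)  txn=BusRdX+Flush  M[L6]=62
step 14: P2: store L2 := 63  ⟶  IIMI  (L2)  txn=∅  M[L2]=0
step 15: P1: load  L5  ⟶  IEII  (L5)  txn=∅  M[L5]=30
step 16: P3: store L6 := 44  ⟶  IIIM  (L6)  txn=BusRdX+Flush  M[L6]=31
step 17: P3: load  L2  ⟶  IIOS  (L2)  txn=BusRd  M[L2]=0
step 18: P2: store L0 := 63  ⟶  IIMI  (L0)  txn=∅  M[L0]=40
step 19: P3: load  L5  ⟶  ISIS  (L5)  txn=BusRd  M[L5]=30
step 20: P1: load  L6  ⟶  ISIO  (L6)  txn=BusRd  M[L6]=31
step 21: P2: load  L5  ⟶  ISSS  (L5)  txn=BusRd  M[L5]=30
step 22: P1: load  L4  ⟶  IEII  (L4)  txn=BusRd  M[L4]=30
step 23: P0: store L2 := 62  ⟶  MIII  (L2)  txn=BusRdX+Flush  M[L2]=63
step 24: P0: store L4 := 64  ⟶  MIII  (L4)  txn=BusRdX  M[L4]=30
step 25: P3: load  L3  ⟶  IIIE  (L3)  txn=BusRd  M[L3]=20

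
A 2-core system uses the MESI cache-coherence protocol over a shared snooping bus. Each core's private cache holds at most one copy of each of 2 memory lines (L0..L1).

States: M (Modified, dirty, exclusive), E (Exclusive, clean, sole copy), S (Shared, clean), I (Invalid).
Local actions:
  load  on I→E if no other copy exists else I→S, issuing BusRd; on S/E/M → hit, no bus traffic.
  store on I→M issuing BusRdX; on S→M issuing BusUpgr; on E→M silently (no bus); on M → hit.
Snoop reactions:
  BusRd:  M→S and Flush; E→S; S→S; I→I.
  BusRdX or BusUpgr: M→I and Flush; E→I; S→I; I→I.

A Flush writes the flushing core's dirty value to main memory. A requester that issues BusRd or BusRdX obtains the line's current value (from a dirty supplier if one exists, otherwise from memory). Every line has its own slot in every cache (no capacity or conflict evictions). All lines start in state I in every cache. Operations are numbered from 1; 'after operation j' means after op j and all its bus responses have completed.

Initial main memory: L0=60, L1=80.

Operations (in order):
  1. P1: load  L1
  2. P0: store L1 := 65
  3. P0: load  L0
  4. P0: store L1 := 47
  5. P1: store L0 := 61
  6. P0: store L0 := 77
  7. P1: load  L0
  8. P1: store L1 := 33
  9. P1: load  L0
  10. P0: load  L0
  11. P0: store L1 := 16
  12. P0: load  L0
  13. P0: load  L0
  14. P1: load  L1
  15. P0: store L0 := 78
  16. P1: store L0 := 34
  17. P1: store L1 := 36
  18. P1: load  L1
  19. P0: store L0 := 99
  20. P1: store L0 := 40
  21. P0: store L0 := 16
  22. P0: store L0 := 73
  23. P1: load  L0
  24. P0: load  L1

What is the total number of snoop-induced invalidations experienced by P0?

[1] P1: load  L1 | P0:I, P1:E(80) | bus: BusRd
[2] P0: store L1 := 65 | P0:M(65), P1:I | bus: BusRdX
[3] P0: load  L0 | P0:E(60), P1:I | bus: BusRd
[4] P0: store L1 := 47 | P0:M(47), P1:I | bus: none
[5] P1: store L0 := 61 | P0:I, P1:M(61) | bus: BusRdX
[6] P0: store L0 := 77 | P0:M(77), P1:I | bus: BusRdX,Flush
[7] P1: load  L0 | P0:S(77), P1:S(77) | bus: BusRd,Flush
[8] P1: store L1 := 33 | P0:I, P1:M(33) | bus: BusRdX,Flush
[9] P1: load  L0 | P0:S(77), P1:S(77) | bus: none
[10] P0: load  L0 | P0:S(77), P1:S(77) | bus: none
[11] P0: store L1 := 16 | P0:M(16), P1:I | bus: BusRdX,Flush
[12] P0: load  L0 | P0:S(77), P1:S(77) | bus: none
[13] P0: load  L0 | P0:S(77), P1:S(77) | bus: none
[14] P1: load  L1 | P0:S(16), P1:S(16) | bus: BusRd,Flush
[15] P0: store L0 := 78 | P0:M(78), P1:I | bus: BusUpgr
[16] P1: store L0 := 34 | P0:I, P1:M(34) | bus: BusRdX,Flush
[17] P1: store L1 := 36 | P0:I, P1:M(36) | bus: BusUpgr
[18] P1: load  L1 | P0:I, P1:M(36) | bus: none
[19] P0: store L0 := 99 | P0:M(99), P1:I | bus: BusRdX,Flush
[20] P1: store L0 := 40 | P0:I, P1:M(40) | bus: BusRdX,Flush
[21] P0: store L0 := 16 | P0:M(16), P1:I | bus: BusRdX,Flush
[22] P0: store L0 := 73 | P0:M(73), P1:I | bus: none
[23] P1: load  L0 | P0:S(73), P1:S(73) | bus: BusRd,Flush
[24] P0: load  L1 | P0:S(36), P1:S(36) | bus: BusRd,Flush

invalidations = 5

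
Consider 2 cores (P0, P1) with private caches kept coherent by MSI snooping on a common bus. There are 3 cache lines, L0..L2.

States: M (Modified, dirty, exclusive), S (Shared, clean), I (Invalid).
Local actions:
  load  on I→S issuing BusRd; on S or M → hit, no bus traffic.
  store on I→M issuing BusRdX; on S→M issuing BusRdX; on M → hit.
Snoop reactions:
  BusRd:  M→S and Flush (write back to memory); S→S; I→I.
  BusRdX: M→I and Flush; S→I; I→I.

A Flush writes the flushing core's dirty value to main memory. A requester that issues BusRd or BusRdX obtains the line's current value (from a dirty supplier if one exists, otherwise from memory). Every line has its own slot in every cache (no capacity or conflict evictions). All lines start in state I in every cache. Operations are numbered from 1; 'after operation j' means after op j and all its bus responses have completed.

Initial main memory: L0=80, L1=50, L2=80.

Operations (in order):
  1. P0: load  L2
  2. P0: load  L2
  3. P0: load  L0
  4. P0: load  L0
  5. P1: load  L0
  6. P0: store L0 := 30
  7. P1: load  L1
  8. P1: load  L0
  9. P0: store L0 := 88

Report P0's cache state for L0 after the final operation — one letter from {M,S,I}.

  op1 P0: load  L2 → S/I on L2; bus BusRd; mem=80
  op2 P0: load  L2 → S/I on L2; bus (none); mem=80
  op3 P0: load  L0 → S/I on L0; bus BusRd; mem=80
  op4 P0: load  L0 → S/I on L0; bus (none); mem=80
  op5 P1: load  L0 → S/S on L0; bus BusRd; mem=80
  op6 P0: store L0 := 30 → M/I on L0; bus BusRdX; mem=80
  op7 P1: load  L1 → I/S on L1; bus BusRd; mem=50
  op8 P1: load  L0 → S/S on L0; bus BusRd Flush; mem=30
  op9 P0: store L0 := 88 → M/I on L0; bus BusRdX; mem=30

state = M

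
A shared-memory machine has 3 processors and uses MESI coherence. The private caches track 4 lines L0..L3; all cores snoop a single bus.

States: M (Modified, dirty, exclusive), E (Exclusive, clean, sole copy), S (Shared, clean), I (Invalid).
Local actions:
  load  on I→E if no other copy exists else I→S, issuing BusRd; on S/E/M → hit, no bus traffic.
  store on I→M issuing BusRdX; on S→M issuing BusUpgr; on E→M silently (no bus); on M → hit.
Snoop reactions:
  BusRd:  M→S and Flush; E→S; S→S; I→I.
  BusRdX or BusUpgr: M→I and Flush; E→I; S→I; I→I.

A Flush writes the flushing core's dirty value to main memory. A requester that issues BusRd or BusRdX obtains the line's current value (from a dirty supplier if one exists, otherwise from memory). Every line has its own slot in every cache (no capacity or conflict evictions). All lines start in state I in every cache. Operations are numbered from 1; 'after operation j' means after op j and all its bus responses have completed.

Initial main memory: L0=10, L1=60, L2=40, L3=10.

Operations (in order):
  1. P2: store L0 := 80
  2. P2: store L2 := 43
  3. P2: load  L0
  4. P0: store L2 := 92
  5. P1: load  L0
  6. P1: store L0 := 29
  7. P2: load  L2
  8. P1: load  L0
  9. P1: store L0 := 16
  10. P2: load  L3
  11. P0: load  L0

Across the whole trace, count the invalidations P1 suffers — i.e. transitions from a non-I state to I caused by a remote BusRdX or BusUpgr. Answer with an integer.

1. P2: store L0 := 80  bus=[BusRdX]  L0: P0=I P1=I P2=M  mem[L0]=10
2. P2: store L2 := 43  bus=[BusRdX]  L2: P0=I P1=I P2=M  mem[L2]=40
3. P2: load  L0  bus=[-]  L0: P0=I P1=I P2=M  mem[L0]=10
4. P0: store L2 := 92  bus=[BusRdX,Flush]  L2: P0=M P1=I P2=I  mem[L2]=43
5. P1: load  L0  bus=[BusRd,Flush]  L0: P0=I P1=S P2=S  mem[L0]=80
6. P1: store L0 := 29  bus=[BusUpgr]  L0: P0=I P1=M P2=I  mem[L0]=80
7. P2: load  L2  bus=[BusRd,Flush]  L2: P0=S P1=I P2=S  mem[L2]=92
8. P1: load  L0  bus=[-]  L0: P0=I P1=M P2=I  mem[L0]=80
9. P1: store L0 := 16  bus=[-]  L0: P0=I P1=M P2=I  mem[L0]=80
10. P2: load  L3  bus=[BusRd]  L3: P0=I P1=I P2=E  mem[L3]=10
11. P0: load  L0  bus=[BusRd,Flush]  L0: P0=S P1=S P2=I  mem[L0]=16

invalidations = 0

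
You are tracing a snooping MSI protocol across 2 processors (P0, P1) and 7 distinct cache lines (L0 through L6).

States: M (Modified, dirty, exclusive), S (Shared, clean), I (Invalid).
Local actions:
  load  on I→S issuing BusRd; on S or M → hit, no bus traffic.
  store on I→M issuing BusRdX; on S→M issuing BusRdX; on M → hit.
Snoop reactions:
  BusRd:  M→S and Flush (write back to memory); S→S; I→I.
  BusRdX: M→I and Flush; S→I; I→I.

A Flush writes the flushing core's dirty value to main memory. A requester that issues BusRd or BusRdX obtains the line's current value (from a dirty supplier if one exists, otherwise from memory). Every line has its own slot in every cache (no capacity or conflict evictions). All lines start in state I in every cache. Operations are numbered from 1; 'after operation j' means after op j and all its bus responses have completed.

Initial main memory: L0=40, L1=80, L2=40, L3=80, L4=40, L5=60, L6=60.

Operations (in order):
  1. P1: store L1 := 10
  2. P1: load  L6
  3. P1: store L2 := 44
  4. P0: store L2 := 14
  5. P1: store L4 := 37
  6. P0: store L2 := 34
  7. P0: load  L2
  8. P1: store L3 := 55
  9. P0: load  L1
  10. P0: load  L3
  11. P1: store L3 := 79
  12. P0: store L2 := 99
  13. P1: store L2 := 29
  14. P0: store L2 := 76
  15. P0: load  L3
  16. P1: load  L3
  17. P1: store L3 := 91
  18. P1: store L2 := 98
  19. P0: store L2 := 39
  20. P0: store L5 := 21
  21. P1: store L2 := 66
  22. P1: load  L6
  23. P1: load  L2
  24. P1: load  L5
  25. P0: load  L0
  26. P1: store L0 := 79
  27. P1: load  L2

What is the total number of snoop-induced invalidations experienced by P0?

invalidations = 6

1. P1: store L1 := 10  bus=[BusRdX]  L1: P0=I P1=M  mem[L1]=80
2. P1: load  L6  bus=[BusRd]  L6: P0=I P1=S  mem[L6]=60
3. P1: store L2 := 44  bus=[BusRdX]  L2: P0=I P1=M  mem[L2]=40
4. P0: store L2 := 14  bus=[BusRdX,Flush]  L2: P0=M P1=I  mem[L2]=44
5. P1: store L4 := 37  bus=[BusRdX]  L4: P0=I P1=M  mem[L4]=40
6. P0: store L2 := 34  bus=[-]  L2: P0=M P1=I  mem[L2]=44
7. P0: load  L2  bus=[-]  L2: P0=M P1=I  mem[L2]=44
8. P1: store L3 := 55  bus=[BusRdX]  L3: P0=I P1=M  mem[L3]=80
9. P0: load  L1  bus=[BusRd,Flush]  L1: P0=S P1=S  mem[L1]=10
10. P0: load  L3  bus=[BusRd,Flush]  L3: P0=S P1=S  mem[L3]=55
11. P1: store L3 := 79  bus=[BusRdX]  L3: P0=I P1=M  mem[L3]=55
12. P0: store L2 := 99  bus=[-]  L2: P0=M P1=I  mem[L2]=44
13. P1: store L2 := 29  bus=[BusRdX,Flush]  L2: P0=I P1=M  mem[L2]=99
14. P0: store L2 := 76  bus=[BusRdX,Flush]  L2: P0=M P1=I  mem[L2]=29
15. P0: load  L3  bus=[BusRd,Flush]  L3: P0=S P1=S  mem[L3]=79
16. P1: load  L3  bus=[-]  L3: P0=S P1=S  mem[L3]=79
17. P1: store L3 := 91  bus=[BusRdX]  L3: P0=I P1=M  mem[L3]=79
18. P1: store L2 := 98  bus=[BusRdX,Flush]  L2: P0=I P1=M  mem[L2]=76
19. P0: store L2 := 39  bus=[BusRdX,Flush]  L2: P0=M P1=I  mem[L2]=98
20. P0: store L5 := 21  bus=[BusRdX]  L5: P0=M P1=I  mem[L5]=60
21. P1: store L2 := 66  bus=[BusRdX,Flush]  L2: P0=I P1=M  mem[L2]=39
22. P1: load  L6  bus=[-]  L6: P0=I P1=S  mem[L6]=60
23. P1: load  L2  bus=[-]  L2: P0=I P1=M  mem[L2]=39
24. P1: load  L5  bus=[BusRd,Flush]  L5: P0=S P1=S  mem[L5]=21
25. P0: load  L0  bus=[BusRd]  L0: P0=S P1=I  mem[L0]=40
26. P1: store L0 := 79  bus=[BusRdX]  L0: P0=I P1=M  mem[L0]=40
27. P1: load  L2  bus=[-]  L2: P0=I P1=M  mem[L2]=39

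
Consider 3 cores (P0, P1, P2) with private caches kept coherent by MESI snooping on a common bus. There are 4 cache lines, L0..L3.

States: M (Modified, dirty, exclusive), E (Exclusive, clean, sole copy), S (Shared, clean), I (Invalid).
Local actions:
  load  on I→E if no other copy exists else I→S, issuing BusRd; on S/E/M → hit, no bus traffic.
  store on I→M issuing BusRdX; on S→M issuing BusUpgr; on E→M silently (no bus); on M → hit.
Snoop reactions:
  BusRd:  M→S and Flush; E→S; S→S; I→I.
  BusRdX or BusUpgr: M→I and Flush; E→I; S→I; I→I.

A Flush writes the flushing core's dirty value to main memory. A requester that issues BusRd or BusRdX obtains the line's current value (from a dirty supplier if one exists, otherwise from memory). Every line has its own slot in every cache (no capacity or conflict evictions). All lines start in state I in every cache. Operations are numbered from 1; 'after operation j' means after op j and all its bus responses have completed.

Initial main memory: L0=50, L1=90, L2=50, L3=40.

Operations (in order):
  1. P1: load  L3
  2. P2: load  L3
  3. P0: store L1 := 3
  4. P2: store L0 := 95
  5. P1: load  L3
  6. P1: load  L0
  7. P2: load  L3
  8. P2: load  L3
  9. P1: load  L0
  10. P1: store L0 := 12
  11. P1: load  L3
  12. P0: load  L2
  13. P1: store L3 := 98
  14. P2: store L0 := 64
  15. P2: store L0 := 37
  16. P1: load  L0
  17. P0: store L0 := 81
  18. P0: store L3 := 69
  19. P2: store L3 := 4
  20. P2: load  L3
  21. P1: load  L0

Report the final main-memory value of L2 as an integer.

  op1 P1: load  L3 → I/E/I on L3; bus BusRd; mem=40
  op2 P2: load  L3 → I/S/S on L3; bus BusRd; mem=40
  op3 P0: store L1 := 3 → M/I/I on L1; bus BusRdX; mem=90
  op4 P2: store L0 := 95 → I/I/M on L0; bus BusRdX; mem=50
  op5 P1: load  L3 → I/S/S on L3; bus (none); mem=40
  op6 P1: load  L0 → I/S/S on L0; bus BusRd Flush; mem=95
  op7 P2: load  L3 → I/S/S on L3; bus (none); mem=40
  op8 P2: load  L3 → I/S/S on L3; bus (none); mem=40
  op9 P1: load  L0 → I/S/S on L0; bus (none); mem=95
  op10 P1: store L0 := 12 → I/M/I on L0; bus BusUpgr; mem=95
  op11 P1: load  L3 → I/S/S on L3; bus (none); mem=40
  op12 P0: load  L2 → E/I/I on L2; bus BusRd; mem=50
  op13 P1: store L3 := 98 → I/M/I on L3; bus BusUpgr; mem=40
  op14 P2: store L0 := 64 → I/I/M on L0; bus BusRdX Flush; mem=12
  op15 P2: store L0 := 37 → I/I/M on L0; bus (none); mem=12
  op16 P1: load  L0 → I/S/S on L0; bus BusRd Flush; mem=37
  op17 P0: store L0 := 81 → M/I/I on L0; bus BusRdX; mem=37
  op18 P0: store L3 := 69 → M/I/I on L3; bus BusRdX Flush; mem=98
  op19 P2: store L3 := 4 → I/I/M on L3; bus BusRdX Flush; mem=69
  op20 P2: load  L3 → I/I/M on L3; bus (none); mem=69
  op21 P1: load  L0 → S/S/I on L0; bus BusRd Flush; mem=81

memory[L2] = 50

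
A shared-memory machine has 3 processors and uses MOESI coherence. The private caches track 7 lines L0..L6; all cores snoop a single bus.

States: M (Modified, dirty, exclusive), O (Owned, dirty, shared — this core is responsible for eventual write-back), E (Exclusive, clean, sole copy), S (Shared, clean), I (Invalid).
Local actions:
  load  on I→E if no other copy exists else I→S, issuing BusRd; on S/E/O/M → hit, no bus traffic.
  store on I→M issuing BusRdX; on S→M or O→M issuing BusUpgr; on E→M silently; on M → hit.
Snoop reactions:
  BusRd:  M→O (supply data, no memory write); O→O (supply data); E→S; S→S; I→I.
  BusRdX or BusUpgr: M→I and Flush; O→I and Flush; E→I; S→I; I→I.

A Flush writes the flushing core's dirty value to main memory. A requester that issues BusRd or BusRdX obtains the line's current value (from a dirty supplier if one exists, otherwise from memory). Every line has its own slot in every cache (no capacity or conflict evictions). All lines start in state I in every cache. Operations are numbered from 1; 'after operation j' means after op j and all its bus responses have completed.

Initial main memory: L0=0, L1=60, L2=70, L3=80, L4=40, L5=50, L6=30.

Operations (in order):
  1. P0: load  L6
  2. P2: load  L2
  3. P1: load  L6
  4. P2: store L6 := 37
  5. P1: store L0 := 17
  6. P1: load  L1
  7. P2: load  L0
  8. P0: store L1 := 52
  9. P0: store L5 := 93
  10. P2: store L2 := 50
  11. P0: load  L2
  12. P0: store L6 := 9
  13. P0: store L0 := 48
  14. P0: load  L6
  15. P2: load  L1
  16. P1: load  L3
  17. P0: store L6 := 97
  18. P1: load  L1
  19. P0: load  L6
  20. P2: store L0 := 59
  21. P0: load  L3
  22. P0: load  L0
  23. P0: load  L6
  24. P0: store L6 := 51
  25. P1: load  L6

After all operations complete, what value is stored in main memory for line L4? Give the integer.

memory[L4] = 40

1. P0: load  L6  bus=[BusRd]  L6: P0=E P1=I P2=I  mem[L6]=30
2. P2: load  L2  bus=[BusRd]  L2: P0=I P1=I P2=E  mem[L2]=70
3. P1: load  L6  bus=[BusRd]  L6: P0=S P1=S P2=I  mem[L6]=30
4. P2: store L6 := 37  bus=[BusRdX]  L6: P0=I P1=I P2=M  mem[L6]=30
5. P1: store L0 := 17  bus=[BusRdX]  L0: P0=I P1=M P2=I  mem[L0]=0
6. P1: load  L1  bus=[BusRd]  L1: P0=I P1=E P2=I  mem[L1]=60
7. P2: load  L0  bus=[BusRd]  L0: P0=I P1=O P2=S  mem[L0]=0
8. P0: store L1 := 52  bus=[BusRdX]  L1: P0=M P1=I P2=I  mem[L1]=60
9. P0: store L5 := 93  bus=[BusRdX]  L5: P0=M P1=I P2=I  mem[L5]=50
10. P2: store L2 := 50  bus=[-]  L2: P0=I P1=I P2=M  mem[L2]=70
11. P0: load  L2  bus=[BusRd]  L2: P0=S P1=I P2=O  mem[L2]=70
12. P0: store L6 := 9  bus=[BusRdX,Flush]  L6: P0=M P1=I P2=I  mem[L6]=37
13. P0: store L0 := 48  bus=[BusRdX,Flush]  L0: P0=M P1=I P2=I  mem[L0]=17
14. P0: load  L6  bus=[-]  L6: P0=M P1=I P2=I  mem[L6]=37
15. P2: load  L1  bus=[BusRd]  L1: P0=O P1=I P2=S  mem[L1]=60
16. P1: load  L3  bus=[BusRd]  L3: P0=I P1=E P2=I  mem[L3]=80
17. P0: store L6 := 97  bus=[-]  L6: P0=M P1=I P2=I  mem[L6]=37
18. P1: load  L1  bus=[BusRd]  L1: P0=O P1=S P2=S  mem[L1]=60
19. P0: load  L6  bus=[-]  L6: P0=M P1=I P2=I  mem[L6]=37
20. P2: store L0 := 59  bus=[BusRdX,Flush]  L0: P0=I P1=I P2=M  mem[L0]=48
21. P0: load  L3  bus=[BusRd]  L3: P0=S P1=S P2=I  mem[L3]=80
22. P0: load  L0  bus=[BusRd]  L0: P0=S P1=I P2=O  mem[L0]=48
23. P0: load  L6  bus=[-]  L6: P0=M P1=I P2=I  mem[L6]=37
24. P0: store L6 := 51  bus=[-]  L6: P0=M P1=I P2=I  mem[L6]=37
25. P1: load  L6  bus=[BusRd]  L6: P0=O P1=S P2=I  mem[L6]=37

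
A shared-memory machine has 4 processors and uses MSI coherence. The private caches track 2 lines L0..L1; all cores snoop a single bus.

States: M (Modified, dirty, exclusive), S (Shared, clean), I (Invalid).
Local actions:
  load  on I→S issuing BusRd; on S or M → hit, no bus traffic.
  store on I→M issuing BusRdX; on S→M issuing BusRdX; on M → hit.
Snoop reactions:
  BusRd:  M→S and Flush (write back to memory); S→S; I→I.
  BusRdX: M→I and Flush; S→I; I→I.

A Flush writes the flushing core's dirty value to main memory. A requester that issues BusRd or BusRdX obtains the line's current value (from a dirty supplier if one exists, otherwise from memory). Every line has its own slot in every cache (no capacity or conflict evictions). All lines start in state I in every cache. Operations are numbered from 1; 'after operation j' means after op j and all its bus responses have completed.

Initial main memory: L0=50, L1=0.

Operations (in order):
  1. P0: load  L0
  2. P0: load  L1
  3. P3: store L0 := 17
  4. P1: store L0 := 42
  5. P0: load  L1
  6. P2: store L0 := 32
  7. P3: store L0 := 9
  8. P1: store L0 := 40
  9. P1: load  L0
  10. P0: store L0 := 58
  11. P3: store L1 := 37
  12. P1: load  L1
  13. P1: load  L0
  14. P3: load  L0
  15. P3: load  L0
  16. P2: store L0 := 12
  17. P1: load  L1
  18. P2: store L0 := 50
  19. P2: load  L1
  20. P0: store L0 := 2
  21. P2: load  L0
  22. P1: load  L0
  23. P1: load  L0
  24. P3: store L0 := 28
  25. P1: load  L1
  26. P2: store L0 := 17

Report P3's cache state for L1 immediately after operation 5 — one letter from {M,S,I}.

state = I

  op1 P0: load  L0 → S/I/I/I on L0; bus BusRd; mem=50
  op2 P0: load  L1 → S/I/I/I on L1; bus BusRd; mem=0
  op3 P3: store L0 := 17 → I/I/I/M on L0; bus BusRdX; mem=50
  op4 P1: store L0 := 42 → I/M/I/I on L0; bus BusRdX Flush; mem=17
  op5 P0: load  L1 → S/I/I/I on L1; bus (none); mem=0
  op6 P2: store L0 := 32 → I/I/M/I on L0; bus BusRdX Flush; mem=42
  op7 P3: store L0 := 9 → I/I/I/M on L0; bus BusRdX Flush; mem=32
  op8 P1: store L0 := 40 → I/M/I/I on L0; bus BusRdX Flush; mem=9
  op9 P1: load  L0 → I/M/I/I on L0; bus (none); mem=9
  op10 P0: store L0 := 58 → M/I/I/I on L0; bus BusRdX Flush; mem=40
  op11 P3: store L1 := 37 → I/I/I/M on L1; bus BusRdX; mem=0
  op12 P1: load  L1 → I/S/I/S on L1; bus BusRd Flush; mem=37
  op13 P1: load  L0 → S/S/I/I on L0; bus BusRd Flush; mem=58
  op14 P3: load  L0 → S/S/I/S on L0; bus BusRd; mem=58
  op15 P3: load  L0 → S/S/I/S on L0; bus (none); mem=58
  op16 P2: store L0 := 12 → I/I/M/I on L0; bus BusRdX; mem=58
  op17 P1: load  L1 → I/S/I/S on L1; bus (none); mem=37
  op18 P2: store L0 := 50 → I/I/M/I on L0; bus (none); mem=58
  op19 P2: load  L1 → I/S/S/S on L1; bus BusRd; mem=37
  op20 P0: store L0 := 2 → M/I/I/I on L0; bus BusRdX Flush; mem=50
  op21 P2: load  L0 → S/I/S/I on L0; bus BusRd Flush; mem=2
  op22 P1: load  L0 → S/S/S/I on L0; bus BusRd; mem=2
  op23 P1: load  L0 → S/S/S/I on L0; bus (none); mem=2
  op24 P3: store L0 := 28 → I/I/I/M on L0; bus BusRdX; mem=2
  op25 P1: load  L1 → I/S/S/S on L1; bus (none); mem=37
  op26 P2: store L0 := 17 → I/I/M/I on L0; bus BusRdX Flush; mem=28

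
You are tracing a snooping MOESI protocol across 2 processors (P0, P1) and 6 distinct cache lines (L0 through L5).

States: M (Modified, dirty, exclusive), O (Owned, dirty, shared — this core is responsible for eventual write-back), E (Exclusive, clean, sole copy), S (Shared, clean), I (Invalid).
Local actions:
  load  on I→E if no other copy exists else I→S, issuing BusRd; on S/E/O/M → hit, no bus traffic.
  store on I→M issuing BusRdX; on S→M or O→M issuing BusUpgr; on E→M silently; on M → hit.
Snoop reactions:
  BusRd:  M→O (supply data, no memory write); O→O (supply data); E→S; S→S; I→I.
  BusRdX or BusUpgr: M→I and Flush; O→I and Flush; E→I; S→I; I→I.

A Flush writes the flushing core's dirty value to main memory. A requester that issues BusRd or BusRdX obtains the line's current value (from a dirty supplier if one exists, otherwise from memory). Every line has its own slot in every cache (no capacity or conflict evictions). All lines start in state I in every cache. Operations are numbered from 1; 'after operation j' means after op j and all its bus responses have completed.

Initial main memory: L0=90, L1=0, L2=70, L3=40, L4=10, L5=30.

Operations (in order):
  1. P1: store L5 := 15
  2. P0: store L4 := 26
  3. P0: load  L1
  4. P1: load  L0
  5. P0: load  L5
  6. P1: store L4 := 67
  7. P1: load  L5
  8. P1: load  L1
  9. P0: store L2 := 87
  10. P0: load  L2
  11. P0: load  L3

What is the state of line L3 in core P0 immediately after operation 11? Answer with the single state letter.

1. P1: store L5 := 15  bus=[BusRdX]  L5: P0=I P1=M  mem[L5]=30
2. P0: store L4 := 26  bus=[BusRdX]  L4: P0=M P1=I  mem[L4]=10
3. P0: load  L1  bus=[BusRd]  L1: P0=E P1=I  mem[L1]=0
4. P1: load  L0  bus=[BusRd]  L0: P0=I P1=E  mem[L0]=90
5. P0: load  L5  bus=[BusRd]  L5: P0=S P1=O  mem[L5]=30
6. P1: store L4 := 67  bus=[BusRdX,Flush]  L4: P0=I P1=M  mem[L4]=26
7. P1: load  L5  bus=[-]  L5: P0=S P1=O  mem[L5]=30
8. P1: load  L1  bus=[BusRd]  L1: P0=S P1=S  mem[L1]=0
9. P0: store L2 := 87  bus=[BusRdX]  L2: P0=M P1=I  mem[L2]=70
10. P0: load  L2  bus=[-]  L2: P0=M P1=I  mem[L2]=70
11. P0: load  L3  bus=[BusRd]  L3: P0=E P1=I  mem[L3]=40

state = E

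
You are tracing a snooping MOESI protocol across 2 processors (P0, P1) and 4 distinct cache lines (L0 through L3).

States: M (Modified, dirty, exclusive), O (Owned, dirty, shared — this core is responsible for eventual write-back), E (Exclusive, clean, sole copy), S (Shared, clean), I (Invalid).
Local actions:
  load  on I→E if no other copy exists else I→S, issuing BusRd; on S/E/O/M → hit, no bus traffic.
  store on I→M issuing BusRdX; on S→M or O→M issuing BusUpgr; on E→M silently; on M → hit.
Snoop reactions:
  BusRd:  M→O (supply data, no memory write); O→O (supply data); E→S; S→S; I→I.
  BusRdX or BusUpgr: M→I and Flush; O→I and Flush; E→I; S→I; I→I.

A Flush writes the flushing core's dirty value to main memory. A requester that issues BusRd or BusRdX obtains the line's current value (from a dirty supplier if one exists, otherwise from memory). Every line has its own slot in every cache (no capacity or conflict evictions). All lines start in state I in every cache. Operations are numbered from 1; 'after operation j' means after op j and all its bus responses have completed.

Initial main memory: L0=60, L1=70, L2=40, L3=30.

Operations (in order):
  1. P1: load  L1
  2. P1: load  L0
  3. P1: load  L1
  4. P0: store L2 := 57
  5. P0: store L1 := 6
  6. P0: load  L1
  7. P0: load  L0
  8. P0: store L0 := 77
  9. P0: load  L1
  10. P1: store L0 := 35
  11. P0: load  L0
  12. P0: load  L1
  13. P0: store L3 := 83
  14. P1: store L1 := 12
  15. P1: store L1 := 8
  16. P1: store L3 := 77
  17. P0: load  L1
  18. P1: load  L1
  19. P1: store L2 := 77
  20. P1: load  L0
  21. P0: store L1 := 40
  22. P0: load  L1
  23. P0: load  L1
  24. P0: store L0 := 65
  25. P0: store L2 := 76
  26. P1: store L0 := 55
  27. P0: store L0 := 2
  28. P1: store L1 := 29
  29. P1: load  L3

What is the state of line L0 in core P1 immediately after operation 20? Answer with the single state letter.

state = O

1. P1: load  L1  bus=[BusRd]  L1: P0=I P1=E  mem[L1]=70
2. P1: load  L0  bus=[BusRd]  L0: P0=I P1=E  mem[L0]=60
3. P1: load  L1  bus=[-]  L1: P0=I P1=E  mem[L1]=70
4. P0: store L2 := 57  bus=[BusRdX]  L2: P0=M P1=I  mem[L2]=40
5. P0: store L1 := 6  bus=[BusRdX]  L1: P0=M P1=I  mem[L1]=70
6. P0: load  L1  bus=[-]  L1: P0=M P1=I  mem[L1]=70
7. P0: load  L0  bus=[BusRd]  L0: P0=S P1=S  mem[L0]=60
8. P0: store L0 := 77  bus=[BusUpgr]  L0: P0=M P1=I  mem[L0]=60
9. P0: load  L1  bus=[-]  L1: P0=M P1=I  mem[L1]=70
10. P1: store L0 := 35  bus=[BusRdX,Flush]  L0: P0=I P1=M  mem[L0]=77
11. P0: load  L0  bus=[BusRd]  L0: P0=S P1=O  mem[L0]=77
12. P0: load  L1  bus=[-]  L1: P0=M P1=I  mem[L1]=70
13. P0: store L3 := 83  bus=[BusRdX]  L3: P0=M P1=I  mem[L3]=30
14. P1: store L1 := 12  bus=[BusRdX,Flush]  L1: P0=I P1=M  mem[L1]=6
15. P1: store L1 := 8  bus=[-]  L1: P0=I P1=M  mem[L1]=6
16. P1: store L3 := 77  bus=[BusRdX,Flush]  L3: P0=I P1=M  mem[L3]=83
17. P0: load  L1  bus=[BusRd]  L1: P0=S P1=O  mem[L1]=6
18. P1: load  L1  bus=[-]  L1: P0=S P1=O  mem[L1]=6
19. P1: store L2 := 77  bus=[BusRdX,Flush]  L2: P0=I P1=M  mem[L2]=57
20. P1: load  L0  bus=[-]  L0: P0=S P1=O  mem[L0]=77
21. P0: store L1 := 40  bus=[BusUpgr,Flush]  L1: P0=M P1=I  mem[L1]=8
22. P0: load  L1  bus=[-]  L1: P0=M P1=I  mem[L1]=8
23. P0: load  L1  bus=[-]  L1: P0=M P1=I  mem[L1]=8
24. P0: store L0 := 65  bus=[BusUpgr,Flush]  L0: P0=M P1=I  mem[L0]=35
25. P0: store L2 := 76  bus=[BusRdX,Flush]  L2: P0=M P1=I  mem[L2]=77
26. P1: store L0 := 55  bus=[BusRdX,Flush]  L0: P0=I P1=M  mem[L0]=65
27. P0: store L0 := 2  bus=[BusRdX,Flush]  L0: P0=M P1=I  mem[L0]=55
28. P1: store L1 := 29  bus=[BusRdX,Flush]  L1: P0=I P1=M  mem[L1]=40
29. P1: load  L3  bus=[-]  L3: P0=I P1=M  mem[L3]=83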